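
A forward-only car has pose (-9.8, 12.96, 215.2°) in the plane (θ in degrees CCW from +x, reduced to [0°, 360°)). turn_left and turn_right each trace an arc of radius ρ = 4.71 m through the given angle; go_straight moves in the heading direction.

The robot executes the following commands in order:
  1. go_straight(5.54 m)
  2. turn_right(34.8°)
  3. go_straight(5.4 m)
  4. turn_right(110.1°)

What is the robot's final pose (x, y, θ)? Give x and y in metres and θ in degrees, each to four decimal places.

(-26.8762, 15.1653, 70.3000°)

set_pose: (x, y, θ) = (-9.8000, 12.9600, 215.2000°), ρ = 4.71
go_straight(5.54): x += 5.54·cos θ, y += 5.54·sin θ → (-14.3270, 9.7666, 215.2000°)
turn_right(34.8°): centre at ρ to the right, rotate −34.8° → (-17.0091, 8.9054, 180.4000°)
go_straight(5.4): x += 5.4·cos θ, y += 5.4·sin θ → (-22.4090, 8.8677, 180.4000°)
turn_right(110.1°): centre at ρ to the right, rotate −110.1° → (-26.8762, 15.1653, 70.3000°)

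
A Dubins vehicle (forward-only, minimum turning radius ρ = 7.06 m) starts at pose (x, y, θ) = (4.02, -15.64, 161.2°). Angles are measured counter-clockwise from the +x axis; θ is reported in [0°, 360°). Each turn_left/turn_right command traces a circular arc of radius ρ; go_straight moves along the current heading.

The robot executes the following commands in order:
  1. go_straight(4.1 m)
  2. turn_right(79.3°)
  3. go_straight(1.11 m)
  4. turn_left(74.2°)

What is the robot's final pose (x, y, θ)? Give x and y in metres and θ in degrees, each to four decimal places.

set_pose: (x, y, θ) = (4.0200, -15.6400, 161.2000°), ρ = 7.06
go_straight(4.1): x += 4.1·cos θ, y += 4.1·sin θ → (0.1387, -14.3187, 161.2000°)
turn_right(79.3°): centre at ρ to the right, rotate −79.3° → (-4.5756, -6.6406, 81.9000°)
go_straight(1.11): x += 1.11·cos θ, y += 1.11·sin θ → (-4.4192, -5.5417, 81.9000°)
turn_left(74.2°): centre at ρ to the left, rotate +74.2° → (-8.5485, 1.9077, 156.1000°)

(-8.5485, 1.9077, 156.1000°)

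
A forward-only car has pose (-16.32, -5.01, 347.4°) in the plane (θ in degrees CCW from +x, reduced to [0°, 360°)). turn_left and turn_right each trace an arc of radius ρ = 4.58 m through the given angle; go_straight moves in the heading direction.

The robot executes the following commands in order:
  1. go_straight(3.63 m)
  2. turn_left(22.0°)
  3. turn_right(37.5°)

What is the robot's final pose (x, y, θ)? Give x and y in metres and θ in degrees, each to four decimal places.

(-8.1250, -6.3290, 331.9000°)

set_pose: (x, y, θ) = (-16.3200, -5.0100, 347.4000°), ρ = 4.58
go_straight(3.63): x += 3.63·cos θ, y += 3.63·sin θ → (-12.7774, -5.8019, 347.4000°)
turn_left(22.0°): centre at ρ to the left, rotate +22.0° → (-11.0303, -5.8507, 369.4000° ≡ 9.4000°)
turn_right(37.5°): centre at ρ to the right, rotate −37.5° → (-8.1250, -6.3290, -28.1000° ≡ 331.9000°)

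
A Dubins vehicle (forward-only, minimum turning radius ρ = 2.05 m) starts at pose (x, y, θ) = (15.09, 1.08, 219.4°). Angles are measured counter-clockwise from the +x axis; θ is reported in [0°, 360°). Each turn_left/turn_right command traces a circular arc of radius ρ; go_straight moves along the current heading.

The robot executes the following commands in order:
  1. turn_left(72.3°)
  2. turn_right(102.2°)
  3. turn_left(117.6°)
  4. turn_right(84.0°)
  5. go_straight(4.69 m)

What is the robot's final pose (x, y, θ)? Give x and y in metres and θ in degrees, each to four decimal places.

set_pose: (x, y, θ) = (15.0900, 1.0800, 219.4000°), ρ = 2.05
turn_left(72.3°): centre at ρ to the left, rotate +72.3° → (14.4865, -1.2621, 291.7000°)
turn_right(102.2°): centre at ρ to the right, rotate −102.2° → (12.9201, -4.0420, 189.5000°)
turn_left(117.6°): centre at ρ to the left, rotate +117.6° → (11.6234, -7.3004, 307.1000°)
turn_right(84.0°): centre at ρ to the right, rotate −84.0° → (11.3891, -10.0338, 223.1000°)
go_straight(4.69): x += 4.69·cos θ, y += 4.69·sin θ → (7.9646, -13.2384, 223.1000°)

(7.9646, -13.2384, 223.1000°)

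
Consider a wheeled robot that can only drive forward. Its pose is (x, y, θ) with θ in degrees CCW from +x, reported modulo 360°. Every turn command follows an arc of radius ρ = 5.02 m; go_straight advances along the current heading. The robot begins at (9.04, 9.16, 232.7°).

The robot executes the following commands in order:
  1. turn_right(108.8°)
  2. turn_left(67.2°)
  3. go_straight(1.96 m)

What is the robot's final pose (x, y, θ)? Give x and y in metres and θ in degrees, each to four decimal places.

set_pose: (x, y, θ) = (9.0400, 9.1600, 232.7000°), ρ = 5.02
turn_right(108.8°): centre at ρ to the right, rotate −108.8° → (0.8801, 9.4022, 123.9000°)
turn_left(67.2°): centre at ρ to the left, rotate +67.2° → (-4.2531, 11.5284, 191.1000°)
go_straight(1.96): x += 1.96·cos θ, y += 1.96·sin θ → (-6.1764, 11.1510, 191.1000°)

(-6.1764, 11.1510, 191.1000°)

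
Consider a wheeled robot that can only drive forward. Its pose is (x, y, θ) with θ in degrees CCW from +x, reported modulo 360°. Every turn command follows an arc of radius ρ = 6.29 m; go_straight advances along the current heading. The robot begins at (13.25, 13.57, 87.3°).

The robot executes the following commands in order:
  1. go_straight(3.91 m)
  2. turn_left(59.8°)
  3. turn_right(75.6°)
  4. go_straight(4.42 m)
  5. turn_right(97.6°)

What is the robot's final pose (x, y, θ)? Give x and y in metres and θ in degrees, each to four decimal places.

(18.1540, 38.1746, 333.9000°)

set_pose: (x, y, θ) = (13.2500, 13.5700, 87.3000°), ρ = 6.29
go_straight(3.91): x += 3.91·cos θ, y += 3.91·sin θ → (13.4342, 17.4757, 87.3000°)
turn_left(59.8°): centre at ρ to the left, rotate +59.8° → (10.5677, 23.0532, 147.1000°)
turn_right(75.6°): centre at ρ to the right, rotate −75.6° → (8.0193, 30.3302, 71.5000°)
go_straight(4.42): x += 4.42·cos θ, y += 4.42·sin θ → (9.4218, 34.5218, 71.5000°)
turn_right(97.6°): centre at ρ to the right, rotate −97.6° → (18.1540, 38.1746, -26.1000° ≡ 333.9000°)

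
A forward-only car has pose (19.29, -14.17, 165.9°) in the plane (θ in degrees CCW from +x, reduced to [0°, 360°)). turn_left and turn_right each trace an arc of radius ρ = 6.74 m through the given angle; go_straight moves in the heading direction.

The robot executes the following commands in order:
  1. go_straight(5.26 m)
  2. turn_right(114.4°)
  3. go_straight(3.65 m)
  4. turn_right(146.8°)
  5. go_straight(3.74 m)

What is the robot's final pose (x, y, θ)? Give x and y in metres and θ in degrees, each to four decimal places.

(24.4683, -7.8417, 264.7000°)

set_pose: (x, y, θ) = (19.2900, -14.1700, 165.9000°), ρ = 6.74
go_straight(5.26): x += 5.26·cos θ, y += 5.26·sin θ → (14.1885, -12.8886, 165.9000°)
turn_right(114.4°): centre at ρ to the right, rotate −114.4° → (10.5557, -2.1559, 51.5000°)
go_straight(3.65): x += 3.65·cos θ, y += 3.65·sin θ → (12.8278, 0.7006, 51.5000°)
turn_right(146.8°): centre at ρ to the right, rotate −146.8° → (24.8138, -4.1177, -95.3000° ≡ 264.7000°)
go_straight(3.74): x += 3.74·cos θ, y += 3.74·sin θ → (24.4683, -7.8417, 264.7000°)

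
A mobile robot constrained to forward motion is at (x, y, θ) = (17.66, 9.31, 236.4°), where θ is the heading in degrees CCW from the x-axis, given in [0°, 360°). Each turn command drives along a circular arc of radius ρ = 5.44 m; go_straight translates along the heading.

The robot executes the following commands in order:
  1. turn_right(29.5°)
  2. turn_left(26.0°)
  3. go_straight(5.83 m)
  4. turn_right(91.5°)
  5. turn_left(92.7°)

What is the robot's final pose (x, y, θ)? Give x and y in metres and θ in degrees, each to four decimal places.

(-5.3375, -0.7824, 234.1000°)

set_pose: (x, y, θ) = (17.6600, 9.3100, 236.4000°), ρ = 5.44
turn_right(29.5°): centre at ρ to the right, rotate −29.5° → (15.5902, 7.4691, 206.9000°)
turn_left(26.0°): centre at ρ to the left, rotate +26.0° → (13.7125, 5.8991, 232.9000°)
go_straight(5.83): x += 5.83·cos θ, y += 5.83·sin θ → (10.1958, 1.2492, 232.9000°)
turn_right(91.5°): centre at ρ to the right, rotate −91.5° → (2.4631, 0.2792, 141.4000°)
turn_left(92.7°): centre at ρ to the left, rotate +92.7° → (-5.3375, -0.7824, 234.1000°)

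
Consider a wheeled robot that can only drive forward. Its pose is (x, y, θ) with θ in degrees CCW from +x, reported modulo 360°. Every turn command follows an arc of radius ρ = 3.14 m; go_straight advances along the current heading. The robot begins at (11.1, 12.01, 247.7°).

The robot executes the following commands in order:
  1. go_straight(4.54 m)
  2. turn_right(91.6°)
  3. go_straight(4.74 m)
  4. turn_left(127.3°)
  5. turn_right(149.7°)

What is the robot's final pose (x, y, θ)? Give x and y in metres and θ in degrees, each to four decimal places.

set_pose: (x, y, θ) = (11.1000, 12.0100, 247.7000°), ρ = 3.14
go_straight(4.54): x += 4.54·cos θ, y += 4.54·sin θ → (9.3773, 7.8095, 247.7000°)
turn_right(91.6°): centre at ρ to the right, rotate −91.6° → (5.2000, 6.1303, 156.1000°)
go_straight(4.74): x += 4.74·cos θ, y += 4.74·sin θ → (0.8664, 8.0507, 156.1000°)
turn_left(127.3°): centre at ρ to the left, rotate +127.3° → (-3.4603, 4.4522, 283.4000°)
turn_right(149.7°): centre at ρ to the right, rotate −149.7° → (-8.7849, 1.5551, 133.7000°)

(-8.7849, 1.5551, 133.7000°)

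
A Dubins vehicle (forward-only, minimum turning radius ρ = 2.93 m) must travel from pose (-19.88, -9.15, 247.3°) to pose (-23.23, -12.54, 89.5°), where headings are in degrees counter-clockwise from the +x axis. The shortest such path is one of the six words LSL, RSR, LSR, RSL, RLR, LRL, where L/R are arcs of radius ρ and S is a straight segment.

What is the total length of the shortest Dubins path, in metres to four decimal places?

18.0790 m

Let ψ = atan2(Δy, Δx) = atan2(-3.39, -3.35) = -134.6600° be the start→goal bearing.
Normalize: d = |goal − start| / ρ = 4.765984/2.93 = 1.626616, α = (θ_start − ψ) mod 360° = 21.9600° = 0.383274 rad, β = (θ_goal − ψ) mod 360° = 224.1600° = 3.912330 rad.
Common terms: sin α = 0.373959, cos α = 0.927445, sin β = -0.696664, cos β = -0.717398, cos(α−β) = -0.925871, d² = 2.645878. Work in radians in the unit-radius frame; every candidate has L = ρ·(t + p + q).
LSL: p² = 2 + d² − 2cos(α−β) + 2d(sin α − sin β) = 9.980603; p = √p² = 3.159209; φ = atan2(cos β − cos α, d + sin α − sin β) = -0.547612 rad; t = (φ − α) mod 2π = 5.352299 rad, q = (β − φ) mod 2π = 4.459942 rad → L = 2.93·(5.352299 + 3.159209 + 4.459942) = 2.93·12.971450 = 38.006349 m
RSR: p² = 2 + d² − 2cos(α−β) + 2d(sin β − sin α) = 3.014636; p = √p² = 1.736271; φ = atan2(cos α − cos β, d − sin α + sin β) = 1.244832 rad; t = (α − φ) mod 2π = 5.421627 rad, q = (φ − β) mod 2π = 3.615688 rad → L = 2.93·(5.421627 + 1.736271 + 3.615688) = 2.93·10.773586 = 31.566606 m
LSR: p² = d² − 2 + 2cos(α−β) + 2d(sin α + sin β) = -2.255698 < 0 → infeasible
RSL: p² = d² − 2 + 2cos(α−β) − 2d(sin α + sin β) = -0.156028 < 0 → infeasible
RLR: c = (6 − d² + 2cos(α−β) + 2d(sin α − sin β))/8 = 0.623170; p = 2π − arccos c = 5.385179 rad; φ = atan2(cos α − cos β, d − sin α + sin β) = 1.244832 rad; t = (α − φ + p/2) mod 2π = 1.831031 rad, q = (α − β − t + p) mod 2π = 0.025092 rad → L = 2.93·(1.831031 + 5.385179 + 0.025092) = 2.93·7.241302 = 21.217016 m
LRL: c = (6 − d² + 2cos(α−β) − 2d(sin α − sin β))/8 = -0.247575; p = 2π − arccos c = 4.462212 rad; φ = atan2(cos β − cos α, d + sin α − sin β) = -0.547612 rad; t = (φ − α + p/2) mod 2π = 1.300220 rad, q = (β − α − t + p) mod 2π = 0.407863 rad → L = 2.93·(1.300220 + 4.462212 + 0.407863) = 2.93·6.170295 = 18.078963 m
Shortest: LRL with L = 18.078963 m ≈ 18.0790 m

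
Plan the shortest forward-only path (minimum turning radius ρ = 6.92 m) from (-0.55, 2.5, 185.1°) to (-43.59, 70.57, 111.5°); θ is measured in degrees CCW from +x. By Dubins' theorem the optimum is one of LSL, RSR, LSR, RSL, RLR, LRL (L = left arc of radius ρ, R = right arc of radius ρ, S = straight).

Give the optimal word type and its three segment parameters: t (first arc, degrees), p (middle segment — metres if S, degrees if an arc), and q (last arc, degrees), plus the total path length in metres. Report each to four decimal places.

RSR: t = 65.6416°, p = 73.1740 m, q = 7.9584°, L = 82.0632 m

Let ψ = atan2(Δy, Δx) = atan2(68.07, -43.04) = 122.3048° be the start→goal bearing.
Normalize: d = |goal − start| / ρ = 80.535498/6.92 = 11.638078, α = (θ_start − ψ) mod 360° = 62.7952° = 1.095984 rad, β = (θ_goal − ψ) mod 360° = 349.1952° = 6.094606 rad.
Common terms: sin α = 0.889378, cos α = 0.457172, sin β = -0.187463, cos β = 0.982272, cos(α−β) = 0.282341, d² = 135.444855. Work in radians in the unit-radius frame; every candidate has L = ρ·(t + p + q).
LSL: p² = 2 + d² − 2cos(α−β) + 2d(sin α − sin β) = 161.944900; p = √p² = 12.725757; φ = atan2(cos β − cos α, d + sin α − sin β) = 0.041274 rad; t = (φ − α) mod 2π = 5.228476 rad, q = (β − φ) mod 2π = 6.053332 rad → L = 6.92·(5.228476 + 12.725757 + 6.053332) = 6.92·24.007566 = 166.132354 m
RSR: p² = 2 + d² − 2cos(α−β) + 2d(sin β − sin α) = 111.815444; p = √p² = 10.574282; φ = atan2(cos α − cos β, d − sin α + sin β) = -0.049679 rad; t = (α − φ) mod 2π = 1.145662 rad, q = (φ − β) mod 2π = 0.138900 rad → L = 6.92·(1.145662 + 10.574282 + 0.138900) = 6.92·11.858845 = 82.063204 m
LSR: p² = d² − 2 + 2cos(α−β) + 2d(sin α + sin β) = 150.347426; p = √p² = 12.261624; φ = atan2(−cos α − cos β, d + sin α + sin β) − atan2(−2, p) = 0.045563 rad; t = (φ − α) mod 2π = 5.232765 rad, q = (φ − β) mod 2π = 0.234142 rad → L = 6.92·(5.232765 + 12.261624 + 0.234142) = 6.92·17.728530 = 122.681430 m
RSL: p² = d² − 2 + 2cos(α−β) − 2d(sin α + sin β) = 117.671650; p = √p² = 10.847656; φ = atan2(cos α + cos β, d − sin α − sin β) − atan2(2, p) = -0.051454 rad; t = (α − φ) mod 2π = 1.147438 rad, q = (β − φ) mod 2π = 6.146061 rad → L = 6.92·(1.147438 + 10.847656 + 6.146061) = 6.92·18.141155 = 125.536789 m
RLR: c = (6 − d² + 2cos(α−β) + 2d(sin α − sin β))/8 = -12.976930, |c| > 1 → infeasible
LRL: c = (6 − d² + 2cos(α−β) − 2d(sin α − sin β))/8 = -19.243113, |c| > 1 → infeasible
Shortest: RSR with L = 82.063204 m ≈ 82.0632 m
Convert RSR to answer units (arcs ×180/π): t = 1.145662·180/π = 65.6416°, p = ρ·p = 6.92·10.574282 = 73.1740 m, q = 0.138900·180/π = 7.9584°, L = 82.0632 m.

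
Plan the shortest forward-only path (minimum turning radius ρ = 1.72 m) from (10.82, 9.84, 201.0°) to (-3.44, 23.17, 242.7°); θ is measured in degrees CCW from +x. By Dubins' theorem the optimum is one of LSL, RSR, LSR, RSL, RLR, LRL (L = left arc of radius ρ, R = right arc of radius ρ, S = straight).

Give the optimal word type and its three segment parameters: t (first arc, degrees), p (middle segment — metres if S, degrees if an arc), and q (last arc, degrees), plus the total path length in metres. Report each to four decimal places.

RSL: t = 75.2378°, p = 15.9539 m, q = 116.9378°, L = 21.7229 m

Let ψ = atan2(Δy, Δx) = atan2(13.33, -14.26) = 136.9306° be the start→goal bearing.
Normalize: d = |goal − start| / ρ = 19.520156/1.72 = 11.348928, α = (θ_start − ψ) mod 360° = 64.0694° = 1.118222 rad, β = (θ_goal − ψ) mod 360° = 105.7694° = 1.846024 rad.
Common terms: sin α = 0.899324, cos α = 0.437282, sin β = 0.962363, cos β = -0.271767, cos(α−β) = 0.746638, d² = 128.798168. Work in radians in the unit-radius frame; every candidate has L = ρ·(t + p + q).
LSL: p² = 2 + d² − 2cos(α−β) + 2d(sin α − sin β) = 127.874047; p = √p² = 11.308141; φ = atan2(cos β − cos α, d + sin α − sin β) = -0.062744 rad; t = (φ − α) mod 2π = 5.102219 rad, q = (β − φ) mod 2π = 1.908768 rad → L = 1.72·(5.102219 + 11.308141 + 1.908768) = 1.72·18.319128 = 31.508901 m
RSR: p² = 2 + d² − 2cos(α−β) + 2d(sin β − sin α) = 130.735736; p = √p² = 11.433973; φ = atan2(cos α − cos β, d − sin α + sin β) = 0.062052 rad; t = (α − φ) mod 2π = 1.056170 rad, q = (φ − β) mod 2π = 4.499213 rad → L = 1.72·(1.056170 + 11.433973 + 4.499213) = 1.72·16.989356 = 29.221692 m
LSR: p² = d² − 2 + 2cos(α−β) + 2d(sin α + sin β) = 170.547763; p = √p² = 13.059394; φ = atan2(−cos α − cos β, d + sin α + sin β) − atan2(−2, p) = 0.139437 rad; t = (φ − α) mod 2π = 5.304401 rad, q = (φ − β) mod 2π = 4.576598 rad → L = 1.72·(5.304401 + 13.059394 + 4.576598) = 1.72·22.940392 = 39.457475 m
RSL: p² = d² − 2 + 2cos(α−β) − 2d(sin α + sin β) = 86.035125; p = √p² = 9.275512; φ = atan2(cos α + cos β, d − sin α − sin β) − atan2(2, p) = -0.194926 rad; t = (α − φ) mod 2π = 1.313148 rad, q = (β − φ) mod 2π = 2.040950 rad → L = 1.72·(1.313148 + 9.275512 + 2.040950) = 1.72·12.629610 = 21.722930 m
RLR: c = (6 − d² + 2cos(α−β) + 2d(sin α − sin β))/8 = -15.341967, |c| > 1 → infeasible
LRL: c = (6 − d² + 2cos(α−β) − 2d(sin α − sin β))/8 = -14.984256, |c| > 1 → infeasible
Shortest: RSL with L = 21.722930 m ≈ 21.7229 m
Convert RSL to answer units (arcs ×180/π): t = 1.313148·180/π = 75.2378°, p = ρ·p = 1.72·9.275512 = 15.9539 m, q = 2.040950·180/π = 116.9378°, L = 21.7229 m.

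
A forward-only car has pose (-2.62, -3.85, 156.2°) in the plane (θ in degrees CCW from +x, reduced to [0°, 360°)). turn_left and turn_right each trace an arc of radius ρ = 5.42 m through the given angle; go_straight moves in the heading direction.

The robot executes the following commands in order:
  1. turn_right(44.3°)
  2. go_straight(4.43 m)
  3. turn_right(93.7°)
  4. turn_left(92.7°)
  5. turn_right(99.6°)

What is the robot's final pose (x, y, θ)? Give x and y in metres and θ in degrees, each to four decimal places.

set_pose: (x, y, θ) = (-2.6200, -3.8500, 156.2000°), ρ = 5.42
turn_right(44.3°): centre at ρ to the right, rotate −44.3° → (-5.4617, -0.9125, 111.9000°)
go_straight(4.43): x += 4.43·cos θ, y += 4.43·sin θ → (-7.1140, 3.1978, 111.9000°)
turn_right(93.7°): centre at ρ to the right, rotate −93.7° → (-3.7780, 10.3682, 18.2000°)
turn_left(92.7°): centre at ρ to the left, rotate +92.7° → (-0.4074, 17.4506, 110.9000°)
turn_right(99.6°): centre at ρ to the right, rotate −99.6° → (3.5939, 24.6991, 11.3000°)

(3.5939, 24.6991, 11.3000°)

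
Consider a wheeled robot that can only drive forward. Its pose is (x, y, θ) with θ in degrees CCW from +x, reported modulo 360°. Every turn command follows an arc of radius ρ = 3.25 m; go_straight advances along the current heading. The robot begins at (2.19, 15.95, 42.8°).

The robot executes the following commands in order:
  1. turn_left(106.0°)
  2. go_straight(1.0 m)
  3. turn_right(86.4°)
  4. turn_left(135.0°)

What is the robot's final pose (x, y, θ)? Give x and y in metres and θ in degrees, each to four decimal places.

set_pose: (x, y, θ) = (2.1900, 15.9500, 42.8000°), ρ = 3.25
turn_left(106.0°): centre at ρ to the left, rotate +106.0° → (1.6654, 21.1146, 148.8000°)
go_straight(1.0): x += 1.0·cos θ, y += 1.0·sin θ → (0.8100, 21.6326, 148.8000°)
turn_right(86.4°): centre at ρ to the right, rotate −86.4° → (-0.3865, 25.9182, 62.4000°)
turn_left(135.0°): centre at ρ to the left, rotate +135.0° → (-4.2386, 30.5252, 197.4000°)

(-4.2386, 30.5252, 197.4000°)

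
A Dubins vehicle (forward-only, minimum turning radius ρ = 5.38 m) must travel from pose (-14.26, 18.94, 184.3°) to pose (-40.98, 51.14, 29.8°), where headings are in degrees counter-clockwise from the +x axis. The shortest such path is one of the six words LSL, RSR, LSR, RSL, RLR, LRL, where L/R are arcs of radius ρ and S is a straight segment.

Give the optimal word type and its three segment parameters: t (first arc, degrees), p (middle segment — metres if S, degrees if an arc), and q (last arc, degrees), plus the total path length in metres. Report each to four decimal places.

Let ψ = atan2(Δy, Δx) = atan2(32.20, -26.72) = 129.6864° be the start→goal bearing.
Normalize: d = |goal − start| / ρ = 41.842543/5.38 = 7.777424, α = (θ_start − ψ) mod 360° = 54.6136° = 0.953188 rad, β = (θ_goal − ψ) mod 360° = 260.1136° = 4.539840 rad.
Common terms: sin α = 0.815266, cos α = 0.579087, sin β = -0.985150, cos β = -0.171694, cos(α−β) = -0.902585, d² = 60.488329. Work in radians in the unit-radius frame; every candidate has L = ρ·(t + p + q).
LSL: p² = 2 + d² − 2cos(α−β) + 2d(sin α − sin β) = 92.298699; p = √p² = 9.607221; φ = atan2(cos β − cos α, d + sin α − sin β) = -0.078227 rad; t = (φ − α) mod 2π = 5.251770 rad, q = (β − φ) mod 2π = 4.618067 rad → L = 5.38·(5.251770 + 9.607221 + 4.618067) = 5.38·19.477058 = 104.786573 m
RSR: p² = 2 + d² − 2cos(α−β) + 2d(sin β − sin α) = 36.288301; p = √p² = 6.023977; φ = atan2(cos α − cos β, d − sin α + sin β) = 0.124957 rad; t = (α − φ) mod 2π = 0.828231 rad, q = (φ − β) mod 2π = 1.868303 rad → L = 5.38·(0.828231 + 6.023977 + 1.868303) = 5.38·8.720511 = 46.916349 m
LSR: p² = d² − 2 + 2cos(α−β) + 2d(sin α + sin β) = 54.040631; p = √p² = 7.351233; φ = atan2(−cos α − cos β, d + sin α + sin β) − atan2(−2, p) = 0.212134 rad; t = (φ − α) mod 2π = 5.542131 rad, q = (φ − β) mod 2π = 1.955479 rad → L = 5.38·(5.542131 + 7.351233 + 1.955479) = 5.38·14.848844 = 79.886780 m
RSL: p² = d² − 2 + 2cos(α−β) − 2d(sin α + sin β) = 59.325686; p = √p² = 7.702317; φ = atan2(cos α + cos β, d − sin α − sin β) − atan2(2, p) = -0.202835 rad; t = (α − φ) mod 2π = 1.156023 rad, q = (β − φ) mod 2π = 4.742674 rad → L = 5.38·(1.156023 + 7.702317 + 4.742674) = 5.38·13.601014 = 73.173455 m
RLR: c = (6 − d² + 2cos(α−β) + 2d(sin α − sin β))/8 = -3.536038, |c| > 1 → infeasible
LRL: c = (6 − d² + 2cos(α−β) − 2d(sin α − sin β))/8 = -10.537337, |c| > 1 → infeasible
Shortest: RSR with L = 46.916349 m ≈ 46.9163 m
Convert RSR to answer units (arcs ×180/π): t = 0.828231·180/π = 47.4541°, p = ρ·p = 5.38·6.023977 = 32.4090 m, q = 1.868303·180/π = 107.0459°, L = 46.9163 m.

RSR: t = 47.4541°, p = 32.4090 m, q = 107.0459°, L = 46.9163 m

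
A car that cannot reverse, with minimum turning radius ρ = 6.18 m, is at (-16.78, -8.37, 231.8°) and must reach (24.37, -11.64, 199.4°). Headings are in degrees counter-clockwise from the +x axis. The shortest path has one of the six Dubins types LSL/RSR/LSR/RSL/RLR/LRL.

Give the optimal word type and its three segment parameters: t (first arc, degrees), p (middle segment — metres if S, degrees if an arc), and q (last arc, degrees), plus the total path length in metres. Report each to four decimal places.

Let ψ = atan2(Δy, Δx) = atan2(-3.27, 41.15) = -4.5435° be the start→goal bearing.
Normalize: d = |goal − start| / ρ = 41.279721/6.18 = 6.679567, α = (θ_start − ψ) mod 360° = 236.3435° = 4.124972 rad, β = (θ_goal − ψ) mod 360° = 203.9435° = 3.559485 rad.
Common terms: sin α = -0.832375, cos α = -0.554213, sin β = -0.405835, cos β = -0.913946, cos(α−β) = 0.844328, d² = 44.616610. Work in radians in the unit-radius frame; every candidate has L = ρ·(t + p + q).
LSL: p² = 2 + d² − 2cos(α−β) + 2d(sin α − sin β) = 39.229754; p = √p² = 6.263366; φ = atan2(cos β − cos α, d + sin α − sin β) = -0.057466 rad; t = (φ − α) mod 2π = 2.100747 rad, q = (β − φ) mod 2π = 3.616951 rad → L = 6.18·(2.100747 + 6.263366 + 3.616951) = 6.18·11.981065 = 74.042979 m
RSR: p² = 2 + d² − 2cos(α−β) + 2d(sin β − sin α) = 50.626154; p = √p² = 7.115206; φ = atan2(cos α − cos β, d − sin α + sin β) = 0.050580 rad; t = (α − φ) mod 2π = 4.074392 rad, q = (φ − β) mod 2π = 2.774280 rad → L = 6.18·(4.074392 + 7.115206 + 2.774280) = 6.18·13.963878 = 86.296765 m
LSR: p² = d² − 2 + 2cos(α−β) + 2d(sin α + sin β) = 27.763849; p = √p² = 5.269141; φ = atan2(−cos α − cos β, d + sin α + sin β) − atan2(−2, p) = 0.626309 rad; t = (φ − α) mod 2π = 2.784523 rad, q = (φ − β) mod 2π = 3.350009 rad → L = 6.18·(2.784523 + 5.269141 + 3.350009) = 6.18·11.403673 = 70.474700 m
RSL: p² = d² − 2 + 2cos(α−β) − 2d(sin α + sin β) = 60.846681; p = √p² = 7.800428; φ = atan2(cos α + cos β, d − sin α − sin β) − atan2(2, p) = -0.434333 rad; t = (α − φ) mod 2π = 4.559305 rad, q = (β − φ) mod 2π = 3.993818 rad → L = 6.18·(4.559305 + 7.800428 + 3.993818) = 6.18·16.353551 = 101.064946 m
RLR: c = (6 − d² + 2cos(α−β) + 2d(sin α − sin β))/8 = -5.328269, |c| > 1 → infeasible
LRL: c = (6 − d² + 2cos(α−β) − 2d(sin α − sin β))/8 = -3.903719, |c| > 1 → infeasible
Shortest: LSR with L = 70.474700 m ≈ 70.4747 m
Convert LSR to answer units (arcs ×180/π): t = 2.784523·180/π = 159.5414°, p = ρ·p = 6.18·5.269141 = 32.5633 m, q = 3.350009·180/π = 191.9414°, L = 70.4747 m.

LSR: t = 159.5414°, p = 32.5633 m, q = 191.9414°, L = 70.4747 m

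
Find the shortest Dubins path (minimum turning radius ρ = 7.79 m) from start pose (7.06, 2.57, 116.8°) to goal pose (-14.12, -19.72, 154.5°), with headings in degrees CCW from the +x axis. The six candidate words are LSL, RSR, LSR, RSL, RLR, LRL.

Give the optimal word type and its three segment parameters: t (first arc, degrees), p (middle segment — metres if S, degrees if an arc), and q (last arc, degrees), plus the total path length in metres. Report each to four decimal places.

LSR: t = 187.1568°, p = 3.6699 m, q = 149.4568°, L = 49.4363 m

Let ψ = atan2(Δy, Δx) = atan2(-22.29, -21.18) = -133.5373° be the start→goal bearing.
Normalize: d = |goal − start| / ρ = 30.747951/7.79 = 3.947105, α = (θ_start − ψ) mod 360° = 250.3373° = 4.369210 rad, β = (θ_goal − ψ) mod 360° = 288.0373° = 5.027199 rad.
Common terms: sin α = -0.941690, cos α = -0.336483, sin β = -0.950855, cos β = 0.309636, cos(α−β) = 0.791224, d² = 15.579641. Work in radians in the unit-radius frame; every candidate has L = ρ·(t + p + q).
LSL: p² = 2 + d² − 2cos(α−β) + 2d(sin α − sin β) = 16.069549; p = √p² = 4.008684; φ = atan2(cos β − cos α, d + sin α − sin β) = 0.161886 rad; t = (φ − α) mod 2π = 2.075861 rad, q = (β − φ) mod 2π = 4.865313 rad → L = 7.79·(2.075861 + 4.008684 + 4.865313) = 7.79·10.949859 = 85.299399 m
RSR: p² = 2 + d² − 2cos(α−β) + 2d(sin β − sin α) = 15.924839; p = √p² = 3.990594; φ = atan2(cos α − cos β, d − sin α + sin β) = -0.162626 rad; t = (α − φ) mod 2π = 4.531836 rad, q = (φ − β) mod 2π = 1.093360 rad → L = 7.79·(4.531836 + 3.990594 + 1.093360) = 7.79·9.615790 = 74.907004 m
LSR: p² = d² − 2 + 2cos(α−β) + 2d(sin α + sin β) = 0.221940; p = √p² = 0.471105; φ = atan2(−cos α − cos β, d + sin α + sin β) − atan2(−2, p) = 1.352527 rad; t = (φ − α) mod 2π = 3.266503 rad, q = (φ − β) mod 2π = 2.608514 rad → L = 7.79·(3.266503 + 0.471105 + 2.608514) = 7.79·6.346121 = 49.436284 m
RSL: p² = d² − 2 + 2cos(α−β) − 2d(sin α + sin β) = 30.102237; p = √p² = 5.486551; φ = atan2(cos α + cos β, d − sin α − sin β) − atan2(2, p) = -0.354155 rad; t = (α − φ) mod 2π = 4.723365 rad, q = (β − φ) mod 2π = 5.381354 rad → L = 7.79·(4.723365 + 5.486551 + 5.381354) = 7.79·15.591270 = 121.455993 m
RLR: c = (6 − d² + 2cos(α−β) + 2d(sin α − sin β))/8 = -0.990605; p = 2π − arccos c = 3.278778 rad; φ = atan2(cos α − cos β, d − sin α + sin β) = -0.162626 rad; t = (α − φ + p/2) mod 2π = 6.171225 rad, q = (α − β − t + p) mod 2π = 2.732749 rad → L = 7.79·(6.171225 + 3.278778 + 2.732749) = 7.79·12.182752 = 94.903636 m
LRL: c = (6 − d² + 2cos(α−β) − 2d(sin α − sin β))/8 = -1.008694, |c| > 1 → infeasible
Shortest: LSR with L = 49.436284 m ≈ 49.4363 m
Convert LSR to answer units (arcs ×180/π): t = 3.266503·180/π = 187.1568°, p = ρ·p = 7.79·0.471105 = 3.6699 m, q = 2.608514·180/π = 149.4568°, L = 49.4363 m.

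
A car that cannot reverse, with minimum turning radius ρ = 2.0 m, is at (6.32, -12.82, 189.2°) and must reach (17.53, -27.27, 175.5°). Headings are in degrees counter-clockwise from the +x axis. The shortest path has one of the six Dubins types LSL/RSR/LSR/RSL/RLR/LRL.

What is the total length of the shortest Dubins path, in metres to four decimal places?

Let ψ = atan2(Δy, Δx) = atan2(-14.45, 11.21) = -52.1965° be the start→goal bearing.
Normalize: d = |goal − start| / ρ = 18.288428/2.0 = 9.144214, α = (θ_start − ψ) mod 360° = 241.3965° = 4.213163 rad, β = (θ_goal − ψ) mod 360° = 227.6965° = 3.974053 rad.
Common terms: sin α = -0.877953, cos α = -0.478746, sin β = -0.739589, cos β = -0.673058, cos(α−β) = 0.971549, d² = 83.616650. Work in radians in the unit-radius frame; every candidate has L = ρ·(t + p + q).
LSL: p² = 2 + d² − 2cos(α−β) + 2d(sin α − sin β) = 81.143094; p = √p² = 9.007946; φ = atan2(cos β − cos α, d + sin α − sin β) = -0.021573 rad; t = (φ − α) mod 2π = 2.048449 rad, q = (β − φ) mod 2π = 3.995626 rad → L = 2.0·(2.048449 + 9.007946 + 3.995626) = 2.0·15.052021 = 30.104043 m
RSR: p² = 2 + d² − 2cos(α−β) + 2d(sin β − sin α) = 86.204010; p = √p² = 9.284611; φ = atan2(cos α − cos β, d − sin α + sin β) = 0.020930 rad; t = (α − φ) mod 2π = 4.192233 rad, q = (φ − β) mod 2π = 2.330062 rad → L = 2.0·(4.192233 + 9.284611 + 2.330062) = 2.0·15.806907 = 31.613814 m
LSR: p² = d² − 2 + 2cos(α−β) + 2d(sin α + sin β) = 53.977432; p = √p² = 7.346934; φ = atan2(−cos α − cos β, d + sin α + sin β) − atan2(−2, p) = 0.417634 rad; t = (φ − α) mod 2π = 2.487656 rad, q = (φ − β) mod 2π = 2.726766 rad → L = 2.0·(2.487656 + 7.346934 + 2.726766) = 2.0·12.561356 = 25.122712 m
RSL: p² = d² − 2 + 2cos(α−β) − 2d(sin α + sin β) = 113.142064; p = √p² = 10.636826; φ = atan2(cos α + cos β, d − sin α − sin β) − atan2(2, p) = -0.292478 rad; t = (α − φ) mod 2π = 4.505641 rad, q = (β − φ) mod 2π = 4.266531 rad → L = 2.0·(4.505641 + 10.636826 + 4.266531) = 2.0·19.408997 = 38.817994 m
RLR: c = (6 − d² + 2cos(α−β) + 2d(sin α − sin β))/8 = -9.775501, |c| > 1 → infeasible
LRL: c = (6 − d² + 2cos(α−β) − 2d(sin α − sin β))/8 = -9.142887, |c| > 1 → infeasible
Shortest: LSR with L = 25.122712 m ≈ 25.1227 m

25.1227 m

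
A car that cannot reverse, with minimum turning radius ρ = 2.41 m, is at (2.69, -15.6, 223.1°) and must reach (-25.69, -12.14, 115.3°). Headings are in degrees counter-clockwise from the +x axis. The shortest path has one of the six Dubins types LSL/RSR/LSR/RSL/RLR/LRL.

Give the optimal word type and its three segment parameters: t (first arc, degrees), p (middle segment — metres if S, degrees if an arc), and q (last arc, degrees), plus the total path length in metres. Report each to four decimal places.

Let ψ = atan2(Δy, Δx) = atan2(3.46, -28.38) = 173.0490° be the start→goal bearing.
Normalize: d = |goal − start| / ρ = 28.590138/2.41 = 11.863128, α = (θ_start − ψ) mod 360° = 50.0510° = 0.873555 rad, β = (θ_goal − ψ) mod 360° = 302.2510° = 5.275275 rad.
Common terms: sin α = 0.766616, cos α = 0.642105, sin β = -0.845718, cos β = 0.533630, cos(α−β) = -0.305695, d² = 140.733803. Work in radians in the unit-radius frame; every candidate has L = ρ·(t + p + q).
LSL: p² = 2 + d² − 2cos(α−β) + 2d(sin α − sin β) = 181.599862; p = √p² = 13.475899; φ = atan2(cos β − cos α, d + sin α − sin β) = -0.008050 rad; t = (φ − α) mod 2π = 5.401581 rad, q = (β − φ) mod 2π = 5.283325 rad → L = 2.41·(5.401581 + 13.475899 + 5.283325) = 2.41·24.160805 = 58.227540 m
RSR: p² = 2 + d² − 2cos(α−β) + 2d(sin β − sin α) = 105.090525; p = √p² = 10.251367; φ = atan2(cos α − cos β, d − sin α + sin β) = 0.010582 rad; t = (α − φ) mod 2π = 0.862973 rad, q = (φ − β) mod 2π = 1.018492 rad → L = 2.41·(0.862973 + 10.251367 + 1.018492) = 2.41·12.132832 = 29.240125 m
LSR: p² = d² − 2 + 2cos(α−β) + 2d(sin α + sin β) = 136.245621; p = √p² = 11.672430; φ = atan2(−cos α − cos β, d + sin α + sin β) − atan2(−2, p) = 0.070252 rad; t = (φ − α) mod 2π = 5.479882 rad, q = (φ − β) mod 2π = 1.078161 rad → L = 2.41·(5.479882 + 11.672430 + 1.078161) = 2.41·18.230473 = 43.935440 m
RSL: p² = d² − 2 + 2cos(α−β) − 2d(sin α + sin β) = 139.999203; p = √p² = 11.832126; φ = atan2(cos α + cos β, d − sin α − sin β) − atan2(2, p) = -0.069313 rad; t = (α − φ) mod 2π = 0.942868 rad, q = (β − φ) mod 2π = 5.344588 rad → L = 2.41·(0.942868 + 11.832126 + 5.344588) = 2.41·18.119582 = 43.668193 m
RLR: c = (6 − d² + 2cos(α−β) + 2d(sin α − sin β))/8 = -12.136316, |c| > 1 → infeasible
LRL: c = (6 − d² + 2cos(α−β) − 2d(sin α − sin β))/8 = -21.699983, |c| > 1 → infeasible
Shortest: RSR with L = 29.240125 m ≈ 29.2401 m
Convert RSR to answer units (arcs ×180/π): t = 0.862973·180/π = 49.4447°, p = ρ·p = 2.41·10.251367 = 24.7058 m, q = 1.018492·180/π = 58.3553°, L = 29.2401 m.

RSR: t = 49.4447°, p = 24.7058 m, q = 58.3553°, L = 29.2401 m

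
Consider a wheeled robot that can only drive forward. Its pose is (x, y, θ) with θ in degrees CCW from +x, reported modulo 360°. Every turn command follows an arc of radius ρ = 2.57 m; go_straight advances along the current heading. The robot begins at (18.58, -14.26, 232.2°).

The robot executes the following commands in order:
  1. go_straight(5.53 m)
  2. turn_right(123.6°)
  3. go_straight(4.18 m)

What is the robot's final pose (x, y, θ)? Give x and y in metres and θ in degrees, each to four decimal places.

(9.3909, -13.9124, 108.6000°)

set_pose: (x, y, θ) = (18.5800, -14.2600, 232.2000°), ρ = 2.57
go_straight(5.53): x += 5.53·cos θ, y += 5.53·sin θ → (15.1906, -18.6296, 232.2000°)
turn_right(123.6°): centre at ρ to the right, rotate −123.6° → (10.7242, -17.8741, 108.6000°)
go_straight(4.18): x += 4.18·cos θ, y += 4.18·sin θ → (9.3909, -13.9124, 108.6000°)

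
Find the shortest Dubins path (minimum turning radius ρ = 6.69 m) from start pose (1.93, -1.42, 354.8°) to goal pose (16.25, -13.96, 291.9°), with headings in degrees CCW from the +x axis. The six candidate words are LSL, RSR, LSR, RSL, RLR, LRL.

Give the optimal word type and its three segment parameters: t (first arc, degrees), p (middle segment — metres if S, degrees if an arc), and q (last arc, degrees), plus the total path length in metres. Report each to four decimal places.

RSR: t = 38.6393°, p = 12.0883 m, q = 24.2607°, L = 19.4327 m

Let ψ = atan2(Δy, Δx) = atan2(-12.54, 14.32) = -41.2086° be the start→goal bearing.
Normalize: d = |goal − start| / ρ = 19.034548/6.69 = 2.845224, α = (θ_start − ψ) mod 360° = 36.0086° = 0.628468 rad, β = (θ_goal − ψ) mod 360° = 333.1086° = 5.813841 rad.
Common terms: sin α = 0.587906, cos α = 0.808929, sin β = -0.452301, cos β = 0.891865, cos(α−β) = 0.455545, d² = 8.095299. Work in radians in the unit-radius frame; every candidate has L = ρ·(t + p + q).
LSL: p² = 2 + d² − 2cos(α−β) + 2d(sin α − sin β) = 15.103456; p = √p² = 3.886316; φ = atan2(cos β − cos α, d + sin α − sin β) = 0.021342 rad; t = (φ − α) mod 2π = 5.676059 rad, q = (β − φ) mod 2π = 5.792499 rad → L = 6.69·(5.676059 + 3.886316 + 5.792499) = 6.69·15.354875 = 102.724114 m
RSR: p² = 2 + d² − 2cos(α−β) + 2d(sin β − sin α) = 3.264962; p = √p² = 1.806921; φ = atan2(cos α − cos β, d − sin α + sin β) = -0.045915 rad; t = (α − φ) mod 2π = 0.674384 rad, q = (φ − β) mod 2π = 0.423428 rad → L = 6.69·(0.674384 + 1.806921 + 0.423428) = 6.69·2.904733 = 19.432662 m
LSR: p² = d² − 2 + 2cos(α−β) + 2d(sin α + sin β) = 7.778043; p = √p² = 2.788914; φ = atan2(−cos α − cos β, d + sin α + sin β) − atan2(−2, p) = 0.103623 rad; t = (φ − α) mod 2π = 5.758340 rad, q = (φ − β) mod 2π = 0.572966 rad → L = 6.69·(5.758340 + 2.788914 + 0.572966) = 6.69·9.120220 = 61.014275 m
RSL: p² = d² − 2 + 2cos(α−β) − 2d(sin α + sin β) = 6.234734; p = √p² = 2.496945; φ = atan2(cos α + cos β, d − sin α − sin β) − atan2(2, p) = -0.114808 rad; t = (α − φ) mod 2π = 0.743276 rad, q = (β − φ) mod 2π = 5.928649 rad → L = 6.69·(0.743276 + 2.496945 + 5.928649) = 6.69·9.168870 = 61.339742 m
RLR: c = (6 − d² + 2cos(α−β) + 2d(sin α − sin β))/8 = 0.591880; p = 2π − arccos c = 5.345778 rad; φ = atan2(cos α − cos β, d − sin α + sin β) = -0.045915 rad; t = (α − φ + p/2) mod 2π = 3.347273 rad, q = (α − β − t + p) mod 2π = 3.096317 rad → L = 6.69·(3.347273 + 5.345778 + 3.096317) = 6.69·11.789368 = 78.870871 m
LRL: c = (6 − d² + 2cos(α−β) − 2d(sin α − sin β))/8 = -0.887932; p = 2π − arccos c = 3.619560 rad; φ = atan2(cos β − cos α, d + sin α − sin β) = 0.021342 rad; t = (φ − α + p/2) mod 2π = 1.202654 rad, q = (β − α − t + p) mod 2π = 1.319094 rad → L = 6.69·(1.202654 + 3.619560 + 1.319094) = 6.69·6.141307 = 41.085343 m
Shortest: RSR with L = 19.432662 m ≈ 19.4327 m
Convert RSR to answer units (arcs ×180/π): t = 0.674384·180/π = 38.6393°, p = ρ·p = 6.69·1.806921 = 12.0883 m, q = 0.423428·180/π = 24.2607°, L = 19.4327 m.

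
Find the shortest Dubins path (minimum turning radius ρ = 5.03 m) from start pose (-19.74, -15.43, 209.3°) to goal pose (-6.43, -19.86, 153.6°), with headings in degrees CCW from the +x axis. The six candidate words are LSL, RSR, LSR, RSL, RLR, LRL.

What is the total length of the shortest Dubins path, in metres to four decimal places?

Let ψ = atan2(Δy, Δx) = atan2(-4.43, 13.31) = -18.4091° be the start→goal bearing.
Normalize: d = |goal − start| / ρ = 14.027865/5.03 = 2.788840, α = (θ_start − ψ) mod 360° = 227.7091° = 3.974274 rad, β = (θ_goal − ψ) mod 360° = 172.0091° = 3.002125 rad.
Common terms: sin α = -0.739738, cos α = -0.672895, sin β = 0.139016, cos β = -0.990290, cos(α−β) = 0.563526, d² = 7.777628. Work in radians in the unit-radius frame; every candidate has L = ρ·(t + p + q).
LSL: p² = 2 + d² − 2cos(α−β) + 2d(sin α − sin β) = 3.749169; p = √p² = 1.936277; φ = atan2(cos β − cos α, d + sin α − sin β) = -0.164664 rad; t = (φ − α) mod 2π = 2.144248 rad, q = (β − φ) mod 2π = 3.166789 rad → L = 5.03·(2.144248 + 1.936277 + 3.166789) = 5.03·7.247314 = 36.453990 m
RSR: p² = 2 + d² − 2cos(α−β) + 2d(sin β − sin α) = 13.551983; p = √p² = 3.681302; φ = atan2(cos α − cos β, d − sin α + sin β) = 0.086325 rad; t = (α − φ) mod 2π = 3.887948 rad, q = (φ − β) mod 2π = 3.367385 rad → L = 5.03·(3.887948 + 3.681302 + 3.367385) = 5.03·10.936636 = 55.011277 m
LSR: p² = d² − 2 + 2cos(α−β) + 2d(sin α + sin β) = 3.554042; p = √p² = 1.885217; φ = atan2(−cos α − cos β, d + sin α + sin β) − atan2(−2, p) = 1.464866 rad; t = (φ − α) mod 2π = 3.773778 rad, q = (φ − β) mod 2π = 4.745926 rad → L = 5.03·(3.773778 + 1.885217 + 4.745926) = 5.03·10.404920 = 52.336749 m
RSL: p² = d² − 2 + 2cos(α−β) − 2d(sin α + sin β) = 10.255319; p = √p² = 3.202393; φ = atan2(cos α + cos β, d − sin α − sin β) − atan2(2, p) = -1.014426 rad; t = (α − φ) mod 2π = 4.988700 rad, q = (β − φ) mod 2π = 4.016551 rad → L = 5.03·(4.988700 + 3.202393 + 4.016551) = 5.03·12.207644 = 61.404449 m
RLR: c = (6 − d² + 2cos(α−β) + 2d(sin α − sin β))/8 = -0.693998; p = 2π − arccos c = 3.945362 rad; φ = atan2(cos α − cos β, d − sin α + sin β) = 0.086325 rad; t = (α − φ + p/2) mod 2π = 5.860629 rad, q = (α − β − t + p) mod 2π = 5.340066 rad → L = 5.03·(5.860629 + 3.945362 + 5.340066) = 5.03·15.146057 = 76.184669 m
LRL: c = (6 − d² + 2cos(α−β) − 2d(sin α − sin β))/8 = 0.531354; p = 2π − arccos c = 5.272587 rad; φ = atan2(cos β − cos α, d + sin α − sin β) = -0.164664 rad; t = (φ − α + p/2) mod 2π = 4.780541 rad, q = (β − α − t + p) mod 2π = 5.803082 rad → L = 5.03·(4.780541 + 5.272587 + 5.803082) = 5.03·15.856211 = 79.756739 m
Shortest: LSL with L = 36.453990 m ≈ 36.4540 m

36.4540 m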